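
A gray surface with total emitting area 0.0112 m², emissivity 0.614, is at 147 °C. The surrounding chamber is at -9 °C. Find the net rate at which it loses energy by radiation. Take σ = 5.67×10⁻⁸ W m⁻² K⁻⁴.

Q ≈ 10.2 W

Convert: 147 °C = 420 K; -9 °C = 264 K.
Q = εσA(T⁴ − T_s⁴). T⁴ − T_s⁴ = (420)⁴ − (264)⁴ = 3.11×10^10 − 4.86×10^9 = 2.63×10^10 K⁴.
Q = 0.614 × 5.67×10⁻⁸ × 0.0112 × 2.63×10^10 = 10.2 W.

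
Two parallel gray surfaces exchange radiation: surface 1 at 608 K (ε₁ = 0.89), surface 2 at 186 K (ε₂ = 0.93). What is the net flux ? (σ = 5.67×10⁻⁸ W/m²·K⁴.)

q ≈ 6410 W/m²

For two large parallel gray plates, q = σ(T₁⁴ − T₂⁴) / (1/ε₁ + 1/ε₂ − 1).
1/ε₁ + 1/ε₂ − 1 = 1/0.89 + 1/0.93 − 1 = 1.199.
T₁⁴ − T₂⁴ = 1.37×10^11 − 1.20×10^9 = 1.35×10^11 K⁴.
q = 5.67×10⁻⁸ × 1.35×10^11 / 1.199 = 6410 W/m².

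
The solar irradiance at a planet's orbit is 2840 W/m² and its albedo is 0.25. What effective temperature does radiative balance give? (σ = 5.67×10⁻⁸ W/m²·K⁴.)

T ≈ 311 K

Power absorbed = (1−a)S·πR²; power emitted = 4πR²σT⁴. Equating and cancelling πR²:
T = ((1−a)S / 4σ)^(1/4) = (2130 / (4 × 5.67×10⁻⁸))^(1/4) = (9.39×10^9)^(1/4).
T = 311 K.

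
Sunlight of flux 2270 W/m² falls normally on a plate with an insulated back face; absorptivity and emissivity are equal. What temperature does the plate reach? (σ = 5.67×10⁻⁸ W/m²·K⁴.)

T ≈ 447 K

Absorbed flux αS = emitted flux εσT⁴ (one radiating face); with α = ε, T = (S/σ)^(1/4).
T = (2270 / 5.67×10⁻⁸)^(1/4) = (4.00×10^10)^(1/4).
T = 447 K.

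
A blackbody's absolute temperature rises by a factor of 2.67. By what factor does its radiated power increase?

factor ≈ 50.8

P ∝ T⁴, so the power scales as (2.67)⁴ = 50.8.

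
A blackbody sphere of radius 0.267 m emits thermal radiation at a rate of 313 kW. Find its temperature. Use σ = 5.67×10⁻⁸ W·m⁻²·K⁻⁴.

T ≈ 1580 K

A = 4πr² = 4π × (0.267)² = 0.896 m².
From P = σAT⁴, T = (P / σA)^(1/4) = (3.13×10^5 / (5.67×10⁻⁸ × 0.896))^(1/4).
T = (6.16×10^12)^(1/4) = 1580 K.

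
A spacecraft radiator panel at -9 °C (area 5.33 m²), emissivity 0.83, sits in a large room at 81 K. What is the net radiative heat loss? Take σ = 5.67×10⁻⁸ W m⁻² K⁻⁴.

Q ≈ 1210 W

Convert: -9 °C = 264 K.
Q = εσA(T⁴ − T_s⁴). T⁴ − T_s⁴ = (264)⁴ − (81)⁴ = 4.86×10^9 − 4.30×10^7 = 4.81×10^9 K⁴.
Q = 0.83 × 5.67×10⁻⁸ × 5.33 × 4.81×10^9 = 1210 W.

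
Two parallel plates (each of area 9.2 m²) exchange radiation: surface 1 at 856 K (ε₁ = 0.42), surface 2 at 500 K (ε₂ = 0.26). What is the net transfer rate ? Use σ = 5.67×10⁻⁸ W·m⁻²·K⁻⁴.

For two large parallel gray plates, q = σ(T₁⁴ − T₂⁴) / (1/ε₁ + 1/ε₂ − 1).
1/ε₁ + 1/ε₂ − 1 = 1/0.42 + 1/0.26 − 1 = 5.227.
T₁⁴ − T₂⁴ = 5.37×10^11 − 6.25×10^10 = 4.74×10^11 K⁴.
q = 5.67×10⁻⁸ × 4.74×10^11 / 5.227 = 5150 W/m².
Q = q·A = 5150 × 9.2 = 47300 W.

Q ≈ 47300 W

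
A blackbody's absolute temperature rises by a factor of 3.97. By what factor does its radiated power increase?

P ∝ T⁴, so the power scales as (3.97)⁴ = 248.

factor ≈ 248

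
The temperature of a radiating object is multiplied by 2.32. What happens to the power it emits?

P ∝ T⁴, so the power scales as (2.32)⁴ = 29.0.

factor ≈ 29.0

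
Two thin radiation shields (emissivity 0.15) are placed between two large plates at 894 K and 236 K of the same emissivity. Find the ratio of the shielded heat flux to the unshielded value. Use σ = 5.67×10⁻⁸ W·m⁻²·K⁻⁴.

ratio ≈ 0.333

With N identical shields there are N+1 = 3 gaps in series, each with the same radiative resistance, so the flux falls to 1/(N+1) of its unshielded value.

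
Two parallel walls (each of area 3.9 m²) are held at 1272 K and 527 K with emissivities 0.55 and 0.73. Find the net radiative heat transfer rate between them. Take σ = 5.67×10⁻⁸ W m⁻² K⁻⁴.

Q ≈ 2.57×10^5 W

For two large parallel gray plates, q = σ(T₁⁴ − T₂⁴) / (1/ε₁ + 1/ε₂ − 1).
1/ε₁ + 1/ε₂ − 1 = 1/0.55 + 1/0.73 − 1 = 2.188.
T₁⁴ − T₂⁴ = 2.62×10^12 − 7.71×10^10 = 2.54×10^12 K⁴.
q = 5.67×10⁻⁸ × 2.54×10^12 / 2.188 = 65800 W/m².
Q = q·A = 65800 × 3.9 = 2.57×10^5 W.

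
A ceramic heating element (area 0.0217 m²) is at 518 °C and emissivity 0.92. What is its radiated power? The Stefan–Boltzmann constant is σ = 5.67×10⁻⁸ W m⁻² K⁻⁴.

518 °C = 791 K.
P = εσAT⁴ = 0.92 × 5.67×10⁻⁸ × 0.0217 × (791)⁴ = 0.92 × 5.67×10⁻⁸ × 0.0217 × 3.91×10^11.
P = 443 W.

P ≈ 443 W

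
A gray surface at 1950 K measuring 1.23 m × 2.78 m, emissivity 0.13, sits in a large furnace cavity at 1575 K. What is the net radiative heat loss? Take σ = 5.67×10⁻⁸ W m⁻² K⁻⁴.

A = 1.23 × 2.78 = 3.42 m².
Q = εσA(T⁴ − T_s⁴). T⁴ − T_s⁴ = (1950)⁴ − (1575)⁴ = 1.45×10^13 − 6.15×10^12 = 8.31×10^12 K⁴.
Q = 0.13 × 5.67×10⁻⁸ × 3.42 × 8.31×10^12 = 2.09×10^5 W.

Q ≈ 2.09×10^5 W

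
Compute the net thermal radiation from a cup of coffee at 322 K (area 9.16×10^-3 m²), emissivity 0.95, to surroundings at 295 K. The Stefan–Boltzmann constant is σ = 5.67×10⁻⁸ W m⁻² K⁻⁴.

Q ≈ 1.57 W

Q = εσA(T⁴ − T_s⁴). T⁴ − T_s⁴ = (322)⁴ − (295)⁴ = 1.08×10^10 − 7.57×10^9 = 3.18×10^9 K⁴.
Q = 0.95 × 5.67×10⁻⁸ × 9.16×10^-3 × 3.18×10^9 = 1.57 W.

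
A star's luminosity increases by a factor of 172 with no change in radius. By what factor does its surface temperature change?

P ∝ T⁴ ⇒ T ∝ P^(1/4), so T scales by (172)^(1/4) = 3.62.

factor ≈ 3.62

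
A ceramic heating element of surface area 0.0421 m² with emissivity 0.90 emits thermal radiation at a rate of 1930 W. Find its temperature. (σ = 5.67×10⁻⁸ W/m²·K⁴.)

From P = εσAT⁴, T = (P / εσA)^(1/4) = (1930 / (0.90 × 5.67×10⁻⁸ × 0.0421))^(1/4).
T = (8.98×10^11)^(1/4) = 974 K.

T ≈ 974 K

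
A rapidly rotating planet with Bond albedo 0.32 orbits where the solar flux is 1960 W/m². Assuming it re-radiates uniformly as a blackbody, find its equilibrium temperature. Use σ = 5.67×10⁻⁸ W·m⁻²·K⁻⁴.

T ≈ 277 K

Power absorbed = (1−a)S·πR²; power emitted = 4πR²σT⁴. Equating and cancelling πR²:
T = ((1−a)S / 4σ)^(1/4) = (1330 / (4 × 5.67×10⁻⁸))^(1/4) = (5.88×10^9)^(1/4).
T = 277 K.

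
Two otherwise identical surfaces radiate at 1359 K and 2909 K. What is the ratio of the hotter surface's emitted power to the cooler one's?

P ∝ T⁴, so the ratio is (2909/1359)⁴ = (2.141)⁴ = 21.0.

ratio ≈ 21.0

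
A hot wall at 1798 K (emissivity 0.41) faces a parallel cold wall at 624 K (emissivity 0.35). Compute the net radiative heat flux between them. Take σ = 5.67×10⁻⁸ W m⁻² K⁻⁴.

q ≈ 1.36×10^5 W/m²

For two large parallel gray plates, q = σ(T₁⁴ − T₂⁴) / (1/ε₁ + 1/ε₂ − 1).
1/ε₁ + 1/ε₂ − 1 = 1/0.41 + 1/0.35 − 1 = 4.296.
T₁⁴ − T₂⁴ = 1.05×10^13 − 1.52×10^11 = 1.03×10^13 K⁴.
q = 5.67×10⁻⁸ × 1.03×10^13 / 4.296 = 1.36×10^5 W/m².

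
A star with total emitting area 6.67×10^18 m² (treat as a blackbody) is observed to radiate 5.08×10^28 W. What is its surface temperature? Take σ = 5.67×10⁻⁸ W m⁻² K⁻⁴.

T ≈ 19100 K

From P = σAT⁴, T = (P / σA)^(1/4) = (5.08×10^28 / (5.67×10⁻⁸ × 6.67×10^18))^(1/4).
T = (1.34×10^17)^(1/4) = 19100 K.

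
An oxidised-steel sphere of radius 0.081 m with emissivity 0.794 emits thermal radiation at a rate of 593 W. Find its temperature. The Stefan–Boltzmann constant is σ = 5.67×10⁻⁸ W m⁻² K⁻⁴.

T ≈ 632 K

A = 4πr² = 4π × (0.081)² = 0.0824 m².
From P = εσAT⁴, T = (P / εσA)^(1/4) = (593 / (0.794 × 5.67×10⁻⁸ × 0.0824))^(1/4).
T = (1.60×10^11)^(1/4) = 632 K.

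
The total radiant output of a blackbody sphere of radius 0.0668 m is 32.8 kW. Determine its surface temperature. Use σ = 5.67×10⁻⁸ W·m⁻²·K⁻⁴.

A = 4πr² = 4π × (0.0668)² = 0.0561 m².
From P = σAT⁴, T = (P / σA)^(1/4) = (32800 / (5.67×10⁻⁸ × 0.0561))^(1/4).
T = (1.03×10^13)^(1/4) = 1790 K.

T ≈ 1790 K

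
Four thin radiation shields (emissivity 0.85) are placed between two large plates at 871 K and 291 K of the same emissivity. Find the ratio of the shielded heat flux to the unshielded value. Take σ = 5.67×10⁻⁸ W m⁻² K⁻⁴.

ratio ≈ 0.200

With N identical shields there are N+1 = 5 gaps in series, each with the same radiative resistance, so the flux falls to 1/(N+1) of its unshielded value.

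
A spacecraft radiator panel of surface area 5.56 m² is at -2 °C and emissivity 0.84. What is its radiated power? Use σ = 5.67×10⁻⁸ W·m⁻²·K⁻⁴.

P ≈ 1430 W

-2 °C = 271 K.
Stefan–Boltzmann: P = εσAT⁴ = 0.84 × 5.67×10⁻⁸ × 5.56 × (271)⁴ = 0.84 × 5.67×10⁻⁸ × 5.56 × 5.39×10^9.
P = 1430 W.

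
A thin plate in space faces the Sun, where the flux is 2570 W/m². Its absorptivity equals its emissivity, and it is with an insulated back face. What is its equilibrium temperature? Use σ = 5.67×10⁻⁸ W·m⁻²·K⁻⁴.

T ≈ 461 K

Absorbed flux αS = emitted flux εσT⁴ (one radiating face); with α = ε, T = (S/σ)^(1/4).
T = (2570 / 5.67×10⁻⁸)^(1/4) = (4.53×10^10)^(1/4).
T = 461 K.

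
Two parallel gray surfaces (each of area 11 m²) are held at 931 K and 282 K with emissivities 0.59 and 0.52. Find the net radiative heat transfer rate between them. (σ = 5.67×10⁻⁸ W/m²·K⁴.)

Q ≈ 1.77×10^5 W

For two large parallel gray plates, q = σ(T₁⁴ − T₂⁴) / (1/ε₁ + 1/ε₂ − 1).
1/ε₁ + 1/ε₂ − 1 = 1/0.59 + 1/0.52 − 1 = 2.618.
T₁⁴ − T₂⁴ = 7.51×10^11 − 6.32×10^9 = 7.45×10^11 K⁴.
q = 5.67×10⁻⁸ × 7.45×10^11 / 2.618 = 16100 W/m².
Q = q·A = 16100 × 11 = 1.77×10^5 W.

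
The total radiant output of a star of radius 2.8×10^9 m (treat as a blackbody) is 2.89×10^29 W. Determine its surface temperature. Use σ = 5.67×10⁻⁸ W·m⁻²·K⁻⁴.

T ≈ 15100 K

A = 4πr² = 4π × (2.8×10^9)² = 9.85×10^19 m².
From P = σAT⁴, T = (P / σA)^(1/4) = (2.89×10^29 / (5.67×10⁻⁸ × 9.85×10^19))^(1/4).
T = (5.17×10^16)^(1/4) = 15100 K.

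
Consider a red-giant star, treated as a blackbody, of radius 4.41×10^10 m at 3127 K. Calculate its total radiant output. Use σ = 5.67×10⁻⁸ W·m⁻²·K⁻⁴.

A = 4πr² = 4π × (4.41×10^10)² = 2.44×10^22 m².
P = σAT⁴ = 5.67×10⁻⁸ × 2.44×10^22 × (3127)⁴ = 5.67×10⁻⁸ × 2.44×10^22 × 9.56×10^13.
P = 1.32×10^29 W.

P ≈ 1.32×10^29 W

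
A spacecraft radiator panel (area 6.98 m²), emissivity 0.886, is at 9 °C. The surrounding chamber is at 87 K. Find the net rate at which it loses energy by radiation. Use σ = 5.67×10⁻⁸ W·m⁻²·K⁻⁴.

Q ≈ 2200 W

Convert: 9 °C = 282 K.
Q = εσA(T⁴ − T_s⁴). T⁴ − T_s⁴ = (282)⁴ − (87)⁴ = 6.32×10^9 − 5.73×10^7 = 6.27×10^9 K⁴.
Q = 0.886 × 5.67×10⁻⁸ × 6.98 × 6.27×10^9 = 2200 W.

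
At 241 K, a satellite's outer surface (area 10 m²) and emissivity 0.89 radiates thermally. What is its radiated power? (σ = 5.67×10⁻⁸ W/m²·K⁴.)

P = εσAT⁴ = 0.89 × 5.67×10⁻⁸ × 10.0 × (241)⁴ = 0.89 × 5.67×10⁻⁸ × 10.0 × 3.37×10^9.
P = 1700 W.

P ≈ 1700 W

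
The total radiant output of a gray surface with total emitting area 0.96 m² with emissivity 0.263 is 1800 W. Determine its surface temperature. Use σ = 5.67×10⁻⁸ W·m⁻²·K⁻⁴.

T ≈ 595 K

From P = εσAT⁴, T = (P / εσA)^(1/4) = (1800 / (0.263 × 5.67×10⁻⁸ × 0.960))^(1/4).
T = (1.26×10^11)^(1/4) = 595 K.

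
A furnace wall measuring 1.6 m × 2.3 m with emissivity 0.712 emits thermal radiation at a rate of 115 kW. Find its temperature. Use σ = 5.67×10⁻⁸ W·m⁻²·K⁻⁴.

T ≈ 938 K

A = 1.6 × 2.3 = 3.68 m².
From P = εσAT⁴, T = (P / εσA)^(1/4) = (1.15×10^5 / (0.712 × 5.67×10⁻⁸ × 3.68))^(1/4).
T = (7.74×10^11)^(1/4) = 938 K.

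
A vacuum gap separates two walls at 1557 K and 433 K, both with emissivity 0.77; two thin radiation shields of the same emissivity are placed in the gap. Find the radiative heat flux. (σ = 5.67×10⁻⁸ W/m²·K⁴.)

Each of the 3 gaps contributes resistance (2/ε − 1) = 2/0.77 − 1 = 1.597; total = 4.792.
q = σ(T₁⁴ − T₂⁴) / 4.792 = 5.67×10⁻⁸ × 5.84×10^12 / 4.792 = 69100 W/m².

q ≈ 69100 W/m²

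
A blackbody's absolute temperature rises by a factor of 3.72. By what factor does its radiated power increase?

factor ≈ 192

P ∝ T⁴, so the power scales as (3.72)⁴ = 192.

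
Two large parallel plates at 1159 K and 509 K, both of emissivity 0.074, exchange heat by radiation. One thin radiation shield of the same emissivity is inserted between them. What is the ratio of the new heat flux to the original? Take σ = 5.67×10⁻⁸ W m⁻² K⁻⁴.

ratio ≈ 0.500

With N identical shields there are N+1 = 2 gaps in series, each with the same radiative resistance, so the flux falls to 1/(N+1) of its unshielded value.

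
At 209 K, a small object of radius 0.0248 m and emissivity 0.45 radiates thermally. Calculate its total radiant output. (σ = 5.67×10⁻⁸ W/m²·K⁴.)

P ≈ 0.376 W

A = 4πr² = 4π × (0.0248)² = 7.73×10^-3 m².
P = εσAT⁴ = 0.45 × 5.67×10⁻⁸ × 7.73×10^-3 × (209)⁴ = 0.45 × 5.67×10⁻⁸ × 7.73×10^-3 × 1.91×10^9.
P = 0.376 W.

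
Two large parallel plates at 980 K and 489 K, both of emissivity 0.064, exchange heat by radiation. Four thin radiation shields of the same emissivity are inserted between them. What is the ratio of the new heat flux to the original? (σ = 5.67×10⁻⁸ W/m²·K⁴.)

With N identical shields there are N+1 = 5 gaps in series, each with the same radiative resistance, so the flux falls to 1/(N+1) of its unshielded value.

ratio ≈ 0.200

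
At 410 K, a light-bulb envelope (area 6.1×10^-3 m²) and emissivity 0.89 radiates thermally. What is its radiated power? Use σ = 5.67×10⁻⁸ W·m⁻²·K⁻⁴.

Stefan–Boltzmann: P = εσAT⁴ = 0.89 × 5.67×10⁻⁸ × 6.10×10^-3 × (410)⁴ = 0.89 × 5.67×10⁻⁸ × 6.10×10^-3 × 2.83×10^10.
P = 8.70 W.

P ≈ 8.70 W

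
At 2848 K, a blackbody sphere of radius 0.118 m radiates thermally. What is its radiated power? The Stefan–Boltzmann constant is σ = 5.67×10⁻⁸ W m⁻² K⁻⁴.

P ≈ 6.53×10^5 W

A = 4πr² = 4π × (0.118)² = 0.175 m².
P = σAT⁴ = 5.67×10⁻⁸ × 0.175 × (2848)⁴ = 5.67×10⁻⁸ × 0.175 × 6.58×10^13.
P = 6.53×10^5 W.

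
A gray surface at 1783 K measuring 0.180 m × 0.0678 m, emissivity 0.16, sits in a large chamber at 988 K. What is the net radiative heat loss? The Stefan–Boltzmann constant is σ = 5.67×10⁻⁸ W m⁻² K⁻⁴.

Q ≈ 1010 W

A = 0.180 × 0.0678 = 0.0122 m².
Q = εσA(T⁴ − T_s⁴). T⁴ − T_s⁴ = (1783)⁴ − (988)⁴ = 1.01×10^13 − 9.53×10^11 = 9.15×10^12 K⁴.
Q = 0.16 × 5.67×10⁻⁸ × 0.0122 × 9.15×10^12 = 1010 W.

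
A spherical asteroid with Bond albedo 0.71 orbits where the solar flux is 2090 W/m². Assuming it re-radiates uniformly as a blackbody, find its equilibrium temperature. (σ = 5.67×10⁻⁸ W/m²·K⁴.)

T ≈ 227 K

Power absorbed = (1−a)S·πR²; power emitted = 4πR²σT⁴. Equating and cancelling πR²:
T = ((1−a)S / 4σ)^(1/4) = (606 / (4 × 5.67×10⁻⁸))^(1/4) = (2.67×10^9)^(1/4).
T = 227 K.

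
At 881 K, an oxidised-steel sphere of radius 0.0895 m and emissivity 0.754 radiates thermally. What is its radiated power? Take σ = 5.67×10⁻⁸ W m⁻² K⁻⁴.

A = 4πr² = 4π × (0.0895)² = 0.101 m².
P = εσAT⁴ = 0.754 × 5.67×10⁻⁸ × 0.101 × (881)⁴ = 0.754 × 5.67×10⁻⁸ × 0.101 × 6.02×10^11.
P = 2590 W.

P ≈ 2590 W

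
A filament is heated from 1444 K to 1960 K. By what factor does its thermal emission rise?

ratio ≈ 3.39

P ∝ T⁴, so the ratio is (1960/1444)⁴ = (1.357)⁴ = 3.39.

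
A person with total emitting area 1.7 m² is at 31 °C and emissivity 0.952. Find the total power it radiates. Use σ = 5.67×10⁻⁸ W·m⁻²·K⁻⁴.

P ≈ 784 W

31 °C = 304 K.
P = εσAT⁴ = 0.952 × 5.67×10⁻⁸ × 1.70 × (304)⁴ = 0.952 × 5.67×10⁻⁸ × 1.70 × 8.54×10^9.
P = 784 W.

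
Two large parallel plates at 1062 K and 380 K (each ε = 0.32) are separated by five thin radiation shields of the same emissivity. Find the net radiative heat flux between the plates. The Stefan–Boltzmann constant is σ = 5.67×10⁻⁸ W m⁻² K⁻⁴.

Each of the 6 gaps contributes resistance (2/ε − 1) = 2/0.32 − 1 = 5.250; total = 31.50.
q = σ(T₁⁴ − T₂⁴) / 31.50 = 5.67×10⁻⁸ × 1.25×10^12 / 31.50 = 2250 W/m².

q ≈ 2250 W/m²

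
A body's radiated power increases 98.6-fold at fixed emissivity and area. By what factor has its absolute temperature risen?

factor ≈ 3.15

P ∝ T⁴ ⇒ T ∝ P^(1/4), so T scales by (98.6)^(1/4) = 3.15.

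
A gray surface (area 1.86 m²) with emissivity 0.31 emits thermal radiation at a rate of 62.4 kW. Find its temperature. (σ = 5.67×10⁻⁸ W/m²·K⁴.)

T ≈ 1180 K

From P = εσAT⁴, T = (P / εσA)^(1/4) = (62400 / (0.31 × 5.67×10⁻⁸ × 1.86))^(1/4).
T = (1.91×10^12)^(1/4) = 1180 K.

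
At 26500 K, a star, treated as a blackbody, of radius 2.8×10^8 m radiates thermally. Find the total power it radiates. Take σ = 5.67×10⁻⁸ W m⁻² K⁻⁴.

P ≈ 2.75×10^28 W

A = 4πr² = 4π × (2.8×10^8)² = 9.85×10^17 m².
P = σAT⁴ = 5.67×10⁻⁸ × 9.85×10^17 × (26500)⁴ = 5.67×10⁻⁸ × 9.85×10^17 × 4.93×10^17.
P = 2.75×10^28 W.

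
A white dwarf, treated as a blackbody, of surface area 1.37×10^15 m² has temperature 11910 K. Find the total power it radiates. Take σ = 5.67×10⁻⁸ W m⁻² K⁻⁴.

P = σAT⁴ = 5.67×10⁻⁸ × 1.37×10^15 × (11910)⁴ = 5.67×10⁻⁸ × 1.37×10^15 × 2.01×10^16.
P = 1.56×10^24 W.

P ≈ 1.56×10^24 W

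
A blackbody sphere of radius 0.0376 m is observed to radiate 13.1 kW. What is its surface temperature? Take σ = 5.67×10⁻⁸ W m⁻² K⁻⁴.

T ≈ 1900 K

A = 4πr² = 4π × (0.0376)² = 0.0178 m².
From P = σAT⁴, T = (P / σA)^(1/4) = (13100 / (5.67×10⁻⁸ × 0.0178))^(1/4).
T = (1.30×10^13)^(1/4) = 1900 K.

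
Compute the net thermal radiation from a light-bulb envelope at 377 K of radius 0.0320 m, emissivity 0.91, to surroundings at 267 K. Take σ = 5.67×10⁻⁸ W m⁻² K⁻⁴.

Q ≈ 10.0 W

A = 4πr² = 4π × (0.0320)² = 0.0129 m².
Q = εσA(T⁴ − T_s⁴). T⁴ − T_s⁴ = (377)⁴ − (267)⁴ = 2.02×10^10 − 5.08×10^9 = 1.51×10^10 K⁴.
Q = 0.91 × 5.67×10⁻⁸ × 0.0129 × 1.51×10^10 = 10.0 W.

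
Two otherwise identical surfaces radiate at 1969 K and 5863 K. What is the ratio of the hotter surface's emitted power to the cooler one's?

P ∝ T⁴, so the ratio is (5863/1969)⁴ = (2.978)⁴ = 78.6.

ratio ≈ 78.6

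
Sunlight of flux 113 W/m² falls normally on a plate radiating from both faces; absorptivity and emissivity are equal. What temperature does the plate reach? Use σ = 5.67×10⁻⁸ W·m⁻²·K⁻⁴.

T ≈ 178 K

Absorbed flux αS = emitted flux 2εσT⁴ per unit area; with α = ε this gives T = (S/2σ)^(1/4).
T = (113 / (2 × 5.67×10⁻⁸))^(1/4) = (9.96×10^8)^(1/4).
T = 178 K.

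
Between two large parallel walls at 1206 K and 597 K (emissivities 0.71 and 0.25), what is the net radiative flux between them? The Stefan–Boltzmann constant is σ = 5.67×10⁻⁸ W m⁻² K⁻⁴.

q ≈ 25600 W/m²

For two large parallel gray plates, q = σ(T₁⁴ − T₂⁴) / (1/ε₁ + 1/ε₂ − 1).
1/ε₁ + 1/ε₂ − 1 = 1/0.71 + 1/0.25 − 1 = 4.408.
T₁⁴ − T₂⁴ = 2.12×10^12 − 1.27×10^11 = 1.99×10^12 K⁴.
q = 5.67×10⁻⁸ × 1.99×10^12 / 4.408 = 25600 W/m².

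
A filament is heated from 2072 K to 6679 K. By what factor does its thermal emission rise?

ratio ≈ 108

P ∝ T⁴, so the ratio is (6679/2072)⁴ = (3.223)⁴ = 108.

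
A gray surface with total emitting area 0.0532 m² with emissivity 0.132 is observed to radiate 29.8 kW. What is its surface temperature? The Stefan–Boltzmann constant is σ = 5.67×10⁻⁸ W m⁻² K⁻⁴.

From P = εσAT⁴, T = (P / εσA)^(1/4) = (29800 / (0.132 × 5.67×10⁻⁸ × 0.0532))^(1/4).
T = (7.48×10^13)^(1/4) = 2940 K.

T ≈ 2940 K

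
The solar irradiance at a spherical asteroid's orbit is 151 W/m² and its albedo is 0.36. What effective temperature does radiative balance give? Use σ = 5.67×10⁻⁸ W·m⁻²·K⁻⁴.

T ≈ 144 K

Power absorbed = (1−a)S·πR²; power emitted = 4πR²σT⁴. Equating and cancelling πR²:
T = ((1−a)S / 4σ)^(1/4) = (96.6 / (4 × 5.67×10⁻⁸))^(1/4) = (4.26×10^8)^(1/4).
T = 144 K.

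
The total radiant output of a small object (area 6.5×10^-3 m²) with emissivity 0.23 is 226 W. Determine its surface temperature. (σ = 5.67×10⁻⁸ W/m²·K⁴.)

T ≈ 1280 K

From P = εσAT⁴, T = (P / εσA)^(1/4) = (226 / (0.23 × 5.67×10⁻⁸ × 6.50×10^-3))^(1/4).
T = (2.67×10^12)^(1/4) = 1280 K.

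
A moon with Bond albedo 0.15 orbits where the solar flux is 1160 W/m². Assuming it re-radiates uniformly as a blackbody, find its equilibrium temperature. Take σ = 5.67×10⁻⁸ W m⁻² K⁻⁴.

T ≈ 257 K

Power absorbed = (1−a)S·πR²; power emitted = 4πR²σT⁴. Equating and cancelling πR²:
T = ((1−a)S / 4σ)^(1/4) = (986 / (4 × 5.67×10⁻⁸))^(1/4) = (4.35×10^9)^(1/4).
T = 257 K.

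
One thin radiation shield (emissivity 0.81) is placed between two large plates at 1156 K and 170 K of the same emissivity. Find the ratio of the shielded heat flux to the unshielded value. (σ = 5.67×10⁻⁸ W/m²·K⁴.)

ratio ≈ 0.500

With N identical shields there are N+1 = 2 gaps in series, each with the same radiative resistance, so the flux falls to 1/(N+1) of its unshielded value.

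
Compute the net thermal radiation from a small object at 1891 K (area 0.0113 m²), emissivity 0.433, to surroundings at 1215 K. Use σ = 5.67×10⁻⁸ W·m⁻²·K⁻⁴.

Q ≈ 2940 W

Q = εσA(T⁴ − T_s⁴). T⁴ − T_s⁴ = (1891)⁴ − (1215)⁴ = 1.28×10^13 − 2.18×10^12 = 1.06×10^13 K⁴.
Q = 0.433 × 5.67×10⁻⁸ × 0.0113 × 1.06×10^13 = 2940 W.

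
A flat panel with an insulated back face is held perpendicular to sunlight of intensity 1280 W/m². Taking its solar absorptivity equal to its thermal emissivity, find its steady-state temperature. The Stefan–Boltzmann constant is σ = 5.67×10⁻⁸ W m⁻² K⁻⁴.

Absorbed flux αS = emitted flux εσT⁴ (one radiating face); with α = ε, T = (S/σ)^(1/4).
T = (1280 / 5.67×10⁻⁸)^(1/4) = (2.26×10^10)^(1/4).
T = 388 K.

T ≈ 388 K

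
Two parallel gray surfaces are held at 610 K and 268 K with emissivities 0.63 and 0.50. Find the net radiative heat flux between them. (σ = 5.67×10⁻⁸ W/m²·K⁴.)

q ≈ 2920 W/m²

For two large parallel gray plates, q = σ(T₁⁴ − T₂⁴) / (1/ε₁ + 1/ε₂ − 1).
1/ε₁ + 1/ε₂ − 1 = 1/0.63 + 1/0.50 − 1 = 2.587.
T₁⁴ − T₂⁴ = 1.38×10^11 − 5.16×10^9 = 1.33×10^11 K⁴.
q = 5.67×10⁻⁸ × 1.33×10^11 / 2.587 = 2920 W/m².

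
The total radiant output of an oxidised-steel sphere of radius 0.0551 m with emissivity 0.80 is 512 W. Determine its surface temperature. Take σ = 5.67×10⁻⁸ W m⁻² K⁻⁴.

T ≈ 738 K

A = 4πr² = 4π × (0.0551)² = 0.0382 m².
From P = εσAT⁴, T = (P / εσA)^(1/4) = (512 / (0.80 × 5.67×10⁻⁸ × 0.0382))^(1/4).
T = (2.96×10^11)^(1/4) = 738 K.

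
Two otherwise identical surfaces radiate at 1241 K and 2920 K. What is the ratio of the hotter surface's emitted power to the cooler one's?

P ∝ T⁴, so the ratio is (2920/1241)⁴ = (2.353)⁴ = 30.7.

ratio ≈ 30.7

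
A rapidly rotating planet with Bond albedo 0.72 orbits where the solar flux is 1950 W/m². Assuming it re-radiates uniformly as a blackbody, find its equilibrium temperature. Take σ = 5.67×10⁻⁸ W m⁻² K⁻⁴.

Power absorbed = (1−a)S·πR²; power emitted = 4πR²σT⁴. Equating and cancelling πR²:
T = ((1−a)S / 4σ)^(1/4) = (546 / (4 × 5.67×10⁻⁸))^(1/4) = (2.41×10^9)^(1/4).
T = 222 K.

T ≈ 222 K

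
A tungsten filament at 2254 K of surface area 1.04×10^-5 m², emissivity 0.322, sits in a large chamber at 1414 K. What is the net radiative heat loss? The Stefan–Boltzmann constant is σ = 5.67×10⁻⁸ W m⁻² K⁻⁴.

Q ≈ 4.14 W

Q = εσA(T⁴ − T_s⁴). T⁴ − T_s⁴ = (2254)⁴ − (1414)⁴ = 2.58×10^13 − 4.00×10^12 = 2.18×10^13 K⁴.
Q = 0.322 × 5.67×10⁻⁸ × 1.04×10^-5 × 2.18×10^13 = 4.14 W.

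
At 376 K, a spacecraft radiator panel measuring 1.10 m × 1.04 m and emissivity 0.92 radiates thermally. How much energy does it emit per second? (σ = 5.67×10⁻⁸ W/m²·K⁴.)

P ≈ 1190 W

A = 1.10 × 1.04 = 1.14 m².
P = εσAT⁴ = 0.92 × 5.67×10⁻⁸ × 1.14 × (376)⁴ = 0.92 × 5.67×10⁻⁸ × 1.14 × 2.00×10^10.
P = 1190 W.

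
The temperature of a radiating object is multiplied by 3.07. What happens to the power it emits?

factor ≈ 88.8

P ∝ T⁴, so the power scales as (3.07)⁴ = 88.8.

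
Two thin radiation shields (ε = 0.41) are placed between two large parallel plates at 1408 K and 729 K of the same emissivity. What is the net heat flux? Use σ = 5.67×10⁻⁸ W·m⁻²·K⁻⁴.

Each of the 3 gaps contributes resistance (2/ε − 1) = 2/0.41 − 1 = 3.878; total = 11.63.
q = σ(T₁⁴ − T₂⁴) / 11.63 = 5.67×10⁻⁸ × 3.65×10^12 / 11.63 = 17800 W/m².

q ≈ 17800 W/m²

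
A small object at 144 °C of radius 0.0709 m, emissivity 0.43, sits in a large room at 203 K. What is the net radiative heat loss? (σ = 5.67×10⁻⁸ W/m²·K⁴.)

A = 4πr² = 4π × (0.0709)² = 0.0632 m².
Convert: 144 °C = 417 K.
Q = εσA(T⁴ − T_s⁴). T⁴ − T_s⁴ = (417)⁴ − (203)⁴ = 3.02×10^10 − 1.70×10^9 = 2.85×10^10 K⁴.
Q = 0.43 × 5.67×10⁻⁸ × 0.0632 × 2.85×10^10 = 44.0 W.

Q ≈ 44.0 W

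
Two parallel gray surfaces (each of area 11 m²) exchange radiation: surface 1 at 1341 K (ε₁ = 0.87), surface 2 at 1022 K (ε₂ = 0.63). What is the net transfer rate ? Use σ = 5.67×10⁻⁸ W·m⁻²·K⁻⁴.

Q ≈ 7.70×10^5 W

For two large parallel gray plates, q = σ(T₁⁴ − T₂⁴) / (1/ε₁ + 1/ε₂ − 1).
1/ε₁ + 1/ε₂ − 1 = 1/0.87 + 1/0.63 − 1 = 1.737.
T₁⁴ − T₂⁴ = 3.23×10^12 − 1.09×10^12 = 2.14×10^12 K⁴.
q = 5.67×10⁻⁸ × 2.14×10^12 / 1.737 = 70000 W/m².
Q = q·A = 70000 × 11 = 7.70×10^5 W.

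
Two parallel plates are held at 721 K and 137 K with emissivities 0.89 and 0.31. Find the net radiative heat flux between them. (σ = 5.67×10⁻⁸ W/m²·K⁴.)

q ≈ 4570 W/m²

For two large parallel gray plates, q = σ(T₁⁴ − T₂⁴) / (1/ε₁ + 1/ε₂ − 1).
1/ε₁ + 1/ε₂ − 1 = 1/0.89 + 1/0.31 − 1 = 3.349.
T₁⁴ − T₂⁴ = 2.70×10^11 − 3.52×10^8 = 2.70×10^11 K⁴.
q = 5.67×10⁻⁸ × 2.70×10^11 / 3.349 = 4570 W/m².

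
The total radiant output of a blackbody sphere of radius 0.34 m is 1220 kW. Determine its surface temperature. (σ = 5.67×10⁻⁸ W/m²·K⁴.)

A = 4πr² = 4π × (0.34)² = 1.45 m².
From P = σAT⁴, T = (P / σA)^(1/4) = (1.22×10^6 / (5.67×10⁻⁸ × 1.45))^(1/4).
T = (1.48×10^13)^(1/4) = 1960 K.

T ≈ 1960 K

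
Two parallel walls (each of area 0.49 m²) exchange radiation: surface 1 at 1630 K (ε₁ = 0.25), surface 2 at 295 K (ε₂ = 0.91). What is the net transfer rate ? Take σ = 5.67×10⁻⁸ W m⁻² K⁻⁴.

Q ≈ 47800 W

For two large parallel gray plates, q = σ(T₁⁴ − T₂⁴) / (1/ε₁ + 1/ε₂ − 1).
1/ε₁ + 1/ε₂ − 1 = 1/0.25 + 1/0.91 − 1 = 4.099.
T₁⁴ − T₂⁴ = 7.06×10^12 − 7.57×10^9 = 7.05×10^12 K⁴.
q = 5.67×10⁻⁸ × 7.05×10^12 / 4.099 = 97500 W/m².
Q = q·A = 97500 × 0.49 = 47800 W.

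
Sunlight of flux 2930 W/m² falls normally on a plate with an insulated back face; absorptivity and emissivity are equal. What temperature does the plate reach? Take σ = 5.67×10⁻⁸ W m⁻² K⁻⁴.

Absorbed flux αS = emitted flux εσT⁴ (one radiating face); with α = ε, T = (S/σ)^(1/4).
T = (2930 / 5.67×10⁻⁸)^(1/4) = (5.17×10^10)^(1/4).
T = 477 K.

T ≈ 477 K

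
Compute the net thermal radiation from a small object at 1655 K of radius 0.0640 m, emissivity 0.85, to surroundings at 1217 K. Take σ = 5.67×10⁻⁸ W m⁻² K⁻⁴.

Q ≈ 13200 W

A = 4πr² = 4π × (0.0640)² = 0.0515 m².
Q = εσA(T⁴ − T_s⁴). T⁴ − T_s⁴ = (1655)⁴ − (1217)⁴ = 7.50×10^12 − 2.19×10^12 = 5.31×10^12 K⁴.
Q = 0.85 × 5.67×10⁻⁸ × 0.0515 × 5.31×10^12 = 13200 W.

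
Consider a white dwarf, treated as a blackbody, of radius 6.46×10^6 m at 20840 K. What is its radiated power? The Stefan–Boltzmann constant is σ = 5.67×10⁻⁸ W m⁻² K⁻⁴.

A = 4πr² = 4π × (6.46×10^6)² = 5.24×10^14 m².
P = σAT⁴ = 5.67×10⁻⁸ × 5.24×10^14 × (20840)⁴ = 5.67×10⁻⁸ × 5.24×10^14 × 1.89×10^17.
P = 5.61×10^24 W.

P ≈ 5.61×10^24 W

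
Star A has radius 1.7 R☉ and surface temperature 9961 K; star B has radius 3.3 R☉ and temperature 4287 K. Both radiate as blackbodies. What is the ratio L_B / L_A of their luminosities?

L = 4πR²σT⁴ ∝ R²T⁴, so L_B/L_A = (3.3/1.7)² × (4287/9961)⁴ = 3.77 × 0.0343 = 0.129.

L_B/L_A ≈ 0.129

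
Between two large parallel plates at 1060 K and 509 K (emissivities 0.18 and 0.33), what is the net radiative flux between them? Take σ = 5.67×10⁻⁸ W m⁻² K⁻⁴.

q ≈ 8930 W/m²

For two large parallel gray plates, q = σ(T₁⁴ − T₂⁴) / (1/ε₁ + 1/ε₂ − 1).
1/ε₁ + 1/ε₂ − 1 = 1/0.18 + 1/0.33 − 1 = 7.586.
T₁⁴ − T₂⁴ = 1.26×10^12 − 6.71×10^10 = 1.20×10^12 K⁴.
q = 5.67×10⁻⁸ × 1.20×10^12 / 7.586 = 8930 W/m².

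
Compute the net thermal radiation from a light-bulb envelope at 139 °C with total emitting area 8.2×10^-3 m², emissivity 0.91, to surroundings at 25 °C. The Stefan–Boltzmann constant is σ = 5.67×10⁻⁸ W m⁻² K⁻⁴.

Convert: 139 °C = 412 K; 25 °C = 298 K.
Q = εσA(T⁴ − T_s⁴). T⁴ − T_s⁴ = (412)⁴ − (298)⁴ = 2.88×10^10 − 7.89×10^9 = 2.09×10^10 K⁴.
Q = 0.91 × 5.67×10⁻⁸ × 8.20×10^-3 × 2.09×10^10 = 8.85 W.

Q ≈ 8.85 W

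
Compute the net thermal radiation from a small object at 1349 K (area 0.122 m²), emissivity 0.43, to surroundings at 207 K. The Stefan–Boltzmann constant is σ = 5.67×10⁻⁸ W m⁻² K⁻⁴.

Q = εσA(T⁴ − T_s⁴). T⁴ − T_s⁴ = (1349)⁴ − (207)⁴ = 3.31×10^12 − 1.84×10^9 = 3.31×10^12 K⁴.
Q = 0.43 × 5.67×10⁻⁸ × 0.122 × 3.31×10^12 = 9850 W.

Q ≈ 9850 W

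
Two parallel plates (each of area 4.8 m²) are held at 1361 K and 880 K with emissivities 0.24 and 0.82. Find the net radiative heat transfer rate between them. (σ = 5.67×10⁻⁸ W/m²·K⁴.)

For two large parallel gray plates, q = σ(T₁⁴ − T₂⁴) / (1/ε₁ + 1/ε₂ − 1).
1/ε₁ + 1/ε₂ − 1 = 1/0.24 + 1/0.82 − 1 = 4.386.
T₁⁴ − T₂⁴ = 3.43×10^12 − 6.00×10^11 = 2.83×10^12 K⁴.
q = 5.67×10⁻⁸ × 2.83×10^12 / 4.386 = 36600 W/m².
Q = q·A = 36600 × 4.8 = 1.76×10^5 W.

Q ≈ 1.76×10^5 W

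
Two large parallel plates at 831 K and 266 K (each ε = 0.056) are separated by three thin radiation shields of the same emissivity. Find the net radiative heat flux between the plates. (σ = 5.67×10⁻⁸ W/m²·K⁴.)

Each of the 4 gaps contributes resistance (2/ε − 1) = 2/0.056 − 1 = 34.71; total = 138.9.
q = σ(T₁⁴ − T₂⁴) / 138.9 = 5.67×10⁻⁸ × 4.72×10^11 / 138.9 = 193 W/m².

q ≈ 193 W/m²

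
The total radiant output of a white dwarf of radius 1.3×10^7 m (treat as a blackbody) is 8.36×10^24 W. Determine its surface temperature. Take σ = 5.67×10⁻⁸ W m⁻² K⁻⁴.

A = 4πr² = 4π × (1.3×10^7)² = 2.12×10^15 m².
From P = σAT⁴, T = (P / σA)^(1/4) = (8.36×10^24 / (5.67×10⁻⁸ × 2.12×10^15))^(1/4).
T = (6.94×10^16)^(1/4) = 16200 K.

T ≈ 16200 K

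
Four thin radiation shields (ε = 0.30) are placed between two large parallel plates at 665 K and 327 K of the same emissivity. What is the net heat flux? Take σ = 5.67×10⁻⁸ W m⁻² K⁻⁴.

Each of the 5 gaps contributes resistance (2/ε − 1) = 2/0.30 − 1 = 5.667; total = 28.33.
q = σ(T₁⁴ − T₂⁴) / 28.33 = 5.67×10⁻⁸ × 1.84×10^11 / 28.33 = 368 W/m².

q ≈ 368 W/m²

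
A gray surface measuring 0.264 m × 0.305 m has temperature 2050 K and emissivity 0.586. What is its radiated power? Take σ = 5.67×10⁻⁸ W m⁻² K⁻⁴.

A = 0.264 × 0.305 = 0.0805 m².
P = εσAT⁴ = 0.586 × 5.67×10⁻⁸ × 0.0805 × (2050)⁴ = 0.586 × 5.67×10⁻⁸ × 0.0805 × 1.77×10^13.
P = 47200 W.

P ≈ 47200 W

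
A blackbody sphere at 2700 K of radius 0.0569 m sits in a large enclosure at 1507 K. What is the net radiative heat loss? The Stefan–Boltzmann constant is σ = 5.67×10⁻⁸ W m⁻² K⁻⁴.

A = 4πr² = 4π × (0.0569)² = 0.0407 m².
Q = σA(T⁴ − T_s⁴). T⁴ − T_s⁴ = (2700)⁴ − (1507)⁴ = 5.31×10^13 − 5.16×10^12 = 4.80×10^13 K⁴.
Q = 5.67×10⁻⁸ × 0.0407 × 4.80×10^13 = 1.11×10^5 W.

Q ≈ 1.11×10^5 W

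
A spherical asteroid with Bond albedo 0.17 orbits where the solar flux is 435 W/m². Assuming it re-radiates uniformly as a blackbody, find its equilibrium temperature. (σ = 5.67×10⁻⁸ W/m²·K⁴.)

T ≈ 200 K

Power absorbed = (1−a)S·πR²; power emitted = 4πR²σT⁴. Equating and cancelling πR²:
T = ((1−a)S / 4σ)^(1/4) = (361 / (4 × 5.67×10⁻⁸))^(1/4) = (1.59×10^9)^(1/4).
T = 200 K.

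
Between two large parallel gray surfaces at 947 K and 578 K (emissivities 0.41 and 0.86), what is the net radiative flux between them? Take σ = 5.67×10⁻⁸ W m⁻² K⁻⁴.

For two large parallel gray plates, q = σ(T₁⁴ − T₂⁴) / (1/ε₁ + 1/ε₂ − 1).
1/ε₁ + 1/ε₂ − 1 = 1/0.41 + 1/0.86 − 1 = 2.602.
T₁⁴ − T₂⁴ = 8.04×10^11 − 1.12×10^11 = 6.93×10^11 K⁴.
q = 5.67×10⁻⁸ × 6.93×10^11 / 2.602 = 15100 W/m².

q ≈ 15100 W/m²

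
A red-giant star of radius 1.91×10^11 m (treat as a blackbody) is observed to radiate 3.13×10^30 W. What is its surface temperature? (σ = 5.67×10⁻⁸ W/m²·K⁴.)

A = 4πr² = 4π × (1.91×10^11)² = 4.58×10^23 m².
From P = σAT⁴, T = (P / σA)^(1/4) = (3.13×10^30 / (5.67×10⁻⁸ × 4.58×10^23))^(1/4).
T = (1.20×10^14)^(1/4) = 3310 K.

T ≈ 3310 K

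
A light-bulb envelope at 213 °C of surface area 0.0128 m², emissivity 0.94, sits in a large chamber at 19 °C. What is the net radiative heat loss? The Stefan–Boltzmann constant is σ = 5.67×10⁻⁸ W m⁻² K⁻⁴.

Q ≈ 33.1 W

Convert: 213 °C = 486 K; 19 °C = 292 K.
Q = εσA(T⁴ − T_s⁴). T⁴ − T_s⁴ = (486)⁴ − (292)⁴ = 5.58×10^10 − 7.27×10^9 = 4.85×10^10 K⁴.
Q = 0.94 × 5.67×10⁻⁸ × 0.0128 × 4.85×10^10 = 33.1 W.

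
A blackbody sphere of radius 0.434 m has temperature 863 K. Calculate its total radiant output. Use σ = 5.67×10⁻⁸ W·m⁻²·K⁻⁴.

A = 4πr² = 4π × (0.434)² = 2.37 m².
P = σAT⁴ = 5.67×10⁻⁸ × 2.37 × (863)⁴ = 5.67×10⁻⁸ × 2.37 × 5.55×10^11.
P = 74400 W.

P ≈ 74400 W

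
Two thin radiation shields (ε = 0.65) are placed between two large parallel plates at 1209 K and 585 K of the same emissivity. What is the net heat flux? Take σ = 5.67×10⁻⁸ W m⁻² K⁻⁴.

Each of the 3 gaps contributes resistance (2/ε − 1) = 2/0.65 − 1 = 2.077; total = 6.231.
q = σ(T₁⁴ − T₂⁴) / 6.231 = 5.67×10⁻⁸ × 2.02×10^12 / 6.231 = 18400 W/m².

q ≈ 18400 W/m²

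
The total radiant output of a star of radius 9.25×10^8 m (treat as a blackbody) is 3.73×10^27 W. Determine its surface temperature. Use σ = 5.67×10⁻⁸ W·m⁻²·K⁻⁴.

A = 4πr² = 4π × (9.25×10^8)² = 1.08×10^19 m².
From P = σAT⁴, T = (P / σA)^(1/4) = (3.73×10^27 / (5.67×10⁻⁸ × 1.08×10^19))^(1/4).
T = (6.12×10^15)^(1/4) = 8840 K.

T ≈ 8840 K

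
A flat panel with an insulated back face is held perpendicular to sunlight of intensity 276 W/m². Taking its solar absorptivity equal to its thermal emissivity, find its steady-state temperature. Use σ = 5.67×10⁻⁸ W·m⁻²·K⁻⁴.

Absorbed flux αS = emitted flux εσT⁴ (one radiating face); with α = ε, T = (S/σ)^(1/4).
T = (276 / 5.67×10⁻⁸)^(1/4) = (4.87×10^9)^(1/4).
T = 264 K.

T ≈ 264 K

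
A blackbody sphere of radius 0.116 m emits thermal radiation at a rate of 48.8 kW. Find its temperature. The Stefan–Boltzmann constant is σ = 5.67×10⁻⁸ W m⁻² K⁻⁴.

A = 4πr² = 4π × (0.116)² = 0.169 m².
From P = σAT⁴, T = (P / σA)^(1/4) = (48800 / (5.67×10⁻⁸ × 0.169))^(1/4).
T = (5.09×10^12)^(1/4) = 1500 K.

T ≈ 1500 K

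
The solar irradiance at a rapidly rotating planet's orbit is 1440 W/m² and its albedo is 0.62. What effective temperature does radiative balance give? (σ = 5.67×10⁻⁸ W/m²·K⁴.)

Power absorbed = (1−a)S·πR²; power emitted = 4πR²σT⁴. Equating and cancelling πR²:
T = ((1−a)S / 4σ)^(1/4) = (547 / (4 × 5.67×10⁻⁸))^(1/4) = (2.41×10^9)^(1/4).
T = 222 K.

T ≈ 222 K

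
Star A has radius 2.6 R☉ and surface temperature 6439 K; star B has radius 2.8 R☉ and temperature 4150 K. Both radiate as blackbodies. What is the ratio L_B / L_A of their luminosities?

L_B/L_A ≈ 0.200

L = 4πR²σT⁴ ∝ R²T⁴, so L_B/L_A = (2.8/2.6)² × (4150/6439)⁴ = 1.16 × 0.173 = 0.200.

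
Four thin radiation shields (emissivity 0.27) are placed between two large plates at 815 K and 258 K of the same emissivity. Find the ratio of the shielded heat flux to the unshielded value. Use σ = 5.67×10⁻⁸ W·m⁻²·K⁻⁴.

ratio ≈ 0.200

With N identical shields there are N+1 = 5 gaps in series, each with the same radiative resistance, so the flux falls to 1/(N+1) of its unshielded value.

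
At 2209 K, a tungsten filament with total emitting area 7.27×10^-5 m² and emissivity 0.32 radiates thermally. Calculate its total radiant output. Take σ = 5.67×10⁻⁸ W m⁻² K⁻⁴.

Stefan–Boltzmann: P = εσAT⁴ = 0.32 × 5.67×10⁻⁸ × 7.27×10^-5 × (2209)⁴ = 0.32 × 5.67×10⁻⁸ × 7.27×10^-5 × 2.38×10^13.
P = 31.4 W.

P ≈ 31.4 W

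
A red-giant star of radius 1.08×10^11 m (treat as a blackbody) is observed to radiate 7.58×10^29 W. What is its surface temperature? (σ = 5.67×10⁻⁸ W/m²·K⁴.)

A = 4πr² = 4π × (1.08×10^11)² = 1.47×10^23 m².
From P = σAT⁴, T = (P / σA)^(1/4) = (7.58×10^29 / (5.67×10⁻⁸ × 1.47×10^23))^(1/4).
T = (9.12×10^13)^(1/4) = 3090 K.

T ≈ 3090 K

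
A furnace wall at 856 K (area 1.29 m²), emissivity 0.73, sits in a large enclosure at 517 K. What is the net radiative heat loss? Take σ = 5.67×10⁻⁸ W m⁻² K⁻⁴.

Q ≈ 24900 W

Q = εσA(T⁴ − T_s⁴). T⁴ − T_s⁴ = (856)⁴ − (517)⁴ = 5.37×10^11 − 7.14×10^10 = 4.65×10^11 K⁴.
Q = 0.73 × 5.67×10⁻⁸ × 1.29 × 4.65×10^11 = 24900 W.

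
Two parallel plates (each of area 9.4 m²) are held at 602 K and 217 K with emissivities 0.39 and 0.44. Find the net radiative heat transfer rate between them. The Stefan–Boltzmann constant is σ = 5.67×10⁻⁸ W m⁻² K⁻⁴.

Q ≈ 17900 W

For two large parallel gray plates, q = σ(T₁⁴ − T₂⁴) / (1/ε₁ + 1/ε₂ − 1).
1/ε₁ + 1/ε₂ − 1 = 1/0.39 + 1/0.44 − 1 = 3.837.
T₁⁴ − T₂⁴ = 1.31×10^11 − 2.22×10^9 = 1.29×10^11 K⁴.
q = 5.67×10⁻⁸ × 1.29×10^11 / 3.837 = 1910 W/m².
Q = q·A = 1910 × 9.4 = 17900 W.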